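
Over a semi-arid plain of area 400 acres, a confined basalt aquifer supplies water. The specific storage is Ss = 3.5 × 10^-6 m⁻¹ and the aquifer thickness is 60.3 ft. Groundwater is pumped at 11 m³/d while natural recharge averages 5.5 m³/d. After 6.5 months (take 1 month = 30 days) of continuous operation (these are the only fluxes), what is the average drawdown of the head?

Δh ≈ 10.3 m

b = 60.3 ft = 18.38 m
S = Ss × b = 3.5 × 10^-6 m⁻¹ × 18.38 m = 6.433 × 10^-5
A = 400 acres = 1.619 × 10^6 m²
Net abstraction = 11 − 5.5 = 5.5 m³/d
t = 6.5 months = 195 d
ΔV = Q × t = 5.5 m³/d × 195 d = 1072 m³
Δh = ΔV / (S × A) = 1072 / (6.433 × 10^-5 × 1.619 × 10^6) = 10.3 m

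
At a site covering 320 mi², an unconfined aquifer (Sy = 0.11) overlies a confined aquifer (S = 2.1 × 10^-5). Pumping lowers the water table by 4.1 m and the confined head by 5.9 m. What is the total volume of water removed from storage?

ΔV ≈ 3.74 × 10^8 m³

A = 320 mi² = 8.288 × 10^8 m²
Unconfined: ΔV_u = Sy × A × Δh_u = 0.11 × 8.288 × 10^8 × 4.1 = 3.738 × 10^8 m³
Confined: ΔV_c = S × A × Δh_c = 2.1 × 10^-5 × 8.288 × 10^8 × 5.9 = 1.027 × 10^5 m³
Total ΔV = 3.738 × 10^8 + 1.027 × 10^5 = 3.739 × 10^8 m³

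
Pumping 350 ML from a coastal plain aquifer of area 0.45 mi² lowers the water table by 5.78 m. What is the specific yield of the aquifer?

Sy ≈ 0.052

A = 0.45 mi² = 1.165 × 10^6 m²
ΔV = 350 ML = 3.5 × 10^5 m³
Sy = ΔV / (A × Δh) = 3.5 × 10^5 m³ / (1.165 × 10^6 m² × 5.78 m) = 0.05196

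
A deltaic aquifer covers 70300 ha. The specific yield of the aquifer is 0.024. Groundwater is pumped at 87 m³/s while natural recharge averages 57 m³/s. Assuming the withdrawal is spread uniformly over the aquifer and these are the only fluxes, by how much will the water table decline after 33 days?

Δh ≈ 5.07 m

A = 70300 ha = 7.03 × 10^8 m²
Net abstraction = 87 − 57 = 30 m³/s
Q_net = 30 m³/s = 2.592 × 10^6 m³/d
ΔV = Q × t = 2.592 × 10^6 m³/d × 33 d = 8.554 × 10^7 m³
Δh = ΔV / (Sy × A) = 8.554 × 10^7 / (0.024 × 7.03 × 10^8) = 5.07 m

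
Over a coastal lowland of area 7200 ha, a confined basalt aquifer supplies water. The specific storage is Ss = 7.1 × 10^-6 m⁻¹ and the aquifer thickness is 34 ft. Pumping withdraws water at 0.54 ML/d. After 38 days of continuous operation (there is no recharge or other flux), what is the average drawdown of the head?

b = 34 ft = 10.36 m
S = Ss × b = 7.1 × 10^-6 m⁻¹ × 10.36 m = 7.358 × 10^-5
A = 7200 ha = 7.2 × 10^7 m²
Q = 0.54 ML/d = 540 m³/d
ΔV = Q × t = 540 m³/d × 38 d = 20520 m³
Δh = ΔV / (S × A) = 20520 / (7.358 × 10^-5 × 7.2 × 10^7) = 3.873 m

Δh ≈ 3.87 m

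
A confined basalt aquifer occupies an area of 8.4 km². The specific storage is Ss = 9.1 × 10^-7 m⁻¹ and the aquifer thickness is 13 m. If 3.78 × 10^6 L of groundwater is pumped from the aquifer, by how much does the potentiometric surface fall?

Δh ≈ 38 m

S = Ss × b = 9.1 × 10^-7 m⁻¹ × 13 m = 1.183 × 10^-5
A = 8.4 km² = 8.4 × 10^6 m²
ΔV = 3.78 × 10^6 L = 3780 m³
Δh = ΔV / (S × A) = 3780 m³ / (1.183 × 10^-5 × 8.4 × 10^6 m²) = 38.04 m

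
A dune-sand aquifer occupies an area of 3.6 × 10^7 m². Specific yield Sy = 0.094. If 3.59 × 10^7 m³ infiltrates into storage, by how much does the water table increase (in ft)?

Δh ≈ 34.8 ft

Δh = ΔV / (Sy × A) = 3.59 × 10^7 m³ / (0.094 × 3.6 × 10^7 m²) = 10.61 m
Δh = 10.61 m = 34.81 ft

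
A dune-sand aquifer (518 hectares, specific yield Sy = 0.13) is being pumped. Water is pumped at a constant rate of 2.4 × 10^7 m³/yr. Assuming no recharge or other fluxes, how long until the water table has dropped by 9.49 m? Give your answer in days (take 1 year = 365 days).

t ≈ 97.2 days

A = 518 hectares = 5.18 × 10^6 m²
ΔV = Sy × A × Δh = 0.13 × 5.18 × 10^6 × 9.49 = 6.391 × 10^6 m³
Q = 2.4 × 10^7 m³/yr = 65750 m³/d
t = ΔV / Q = 6.391 × 10^6 m³ / 65750 m³/d = 97.19 d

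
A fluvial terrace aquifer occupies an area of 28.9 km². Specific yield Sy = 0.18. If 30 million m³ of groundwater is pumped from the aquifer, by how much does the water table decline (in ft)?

Δh ≈ 18.9 ft

A = 28.9 km² = 2.89 × 10^7 m²
ΔV = 30 million m³ = 3 × 10^7 m³
Δh = ΔV / (Sy × A) = 3 × 10^7 m³ / (0.18 × 2.89 × 10^7 m²) = 5.767 m
Δh = 5.767 m = 18.92 ft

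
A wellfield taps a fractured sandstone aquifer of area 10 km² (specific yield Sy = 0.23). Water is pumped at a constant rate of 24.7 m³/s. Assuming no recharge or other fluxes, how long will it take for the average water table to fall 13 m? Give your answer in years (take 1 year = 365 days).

t ≈ 0.0384 years

A = 10 km² = 1 × 10^7 m²
ΔV = Sy × A × Δh = 0.23 × 1 × 10^7 × 13 = 2.99 × 10^7 m³
Q = 24.7 m³/s = 2.134 × 10^6 m³/d
t = ΔV / Q = 2.99 × 10^7 m³ / 2.134 × 10^6 m³/d = 14.01 d
t = 14.01 d ≈ 0.03839 years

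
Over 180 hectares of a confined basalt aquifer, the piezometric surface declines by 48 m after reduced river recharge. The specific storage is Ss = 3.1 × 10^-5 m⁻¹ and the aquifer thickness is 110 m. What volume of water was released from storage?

ΔV ≈ 2.95 × 10^5 m³

S = Ss × b = 3.1 × 10^-5 m⁻¹ × 110 m = 3.41 × 10^-3
A = 180 hectares = 1.8 × 10^6 m²
ΔV = S × A × Δh = 0.00341 × 1.8 × 10^6 m² × 48 m = 2.946 × 10^5 m³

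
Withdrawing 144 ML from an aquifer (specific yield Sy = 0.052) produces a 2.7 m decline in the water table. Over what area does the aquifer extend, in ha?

ΔV = 144 ML = 1.44 × 10^5 m³
A = ΔV / (Sy × Δh) = 1.44 × 10^5 / (0.052 × 2.7) = 1.026 × 10^6 m²
A = 1.026 × 10^6 m² = 102.6 ha

A ≈ 103 ha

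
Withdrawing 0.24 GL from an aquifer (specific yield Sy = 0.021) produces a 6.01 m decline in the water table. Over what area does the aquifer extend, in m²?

ΔV = 0.24 GL = 2.4 × 10^5 m³
A = ΔV / (Sy × Δh) = 2.4 × 10^5 / (0.021 × 6.01) = 1.902 × 10^6 m²

A ≈ 1.9 × 10^6 m²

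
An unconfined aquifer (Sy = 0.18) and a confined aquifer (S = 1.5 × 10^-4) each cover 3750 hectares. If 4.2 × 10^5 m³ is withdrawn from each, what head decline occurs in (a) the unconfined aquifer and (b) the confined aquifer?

Δh_u ≈ 0.0622 m; Δh_c ≈ 74.7 m

A = 3750 hectares = 3.75 × 10^7 m²
Unconfined: Δh_u = ΔV/(Sy·A) = 4.2 × 10^5/(0.18 × 3.75 × 10^7) = 0.06222 m
Confined: Δh_c = ΔV/(S·A) = 4.2 × 10^5/(1.5 × 10^-4 × 3.75 × 10^7) = 74.67 m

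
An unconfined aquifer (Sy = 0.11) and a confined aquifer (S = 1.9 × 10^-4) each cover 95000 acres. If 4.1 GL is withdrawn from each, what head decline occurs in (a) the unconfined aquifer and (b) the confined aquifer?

Δh_u ≈ 0.097 m; Δh_c ≈ 56.1 m

A = 95000 acres = 3.845 × 10^8 m²
ΔV = 4.1 GL = 4.1 × 10^6 m³
Unconfined: Δh_u = ΔV/(Sy·A) = 4.1 × 10^6/(0.11 × 3.845 × 10^8) = 0.09695 m
Confined: Δh_c = ΔV/(S·A) = 4.1 × 10^6/(1.9 × 10^-4 × 3.845 × 10^8) = 56.13 m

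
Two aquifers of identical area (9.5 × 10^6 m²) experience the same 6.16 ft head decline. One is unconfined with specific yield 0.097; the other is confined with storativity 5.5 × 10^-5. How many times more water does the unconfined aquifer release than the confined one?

ΔV_u / ΔV_c ≈ 1760

Δh = 6.16 ft = 1.878 m
Unconfined: ΔV_u = Sy × A × Δh = 0.097 × 9.5 × 10^6 × 1.878 = 1.73 × 10^6 m³
Confined: ΔV_c = S × A × Δh = 5.5 × 10^-5 × 9.5 × 10^6 × 1.878 = 981 m³
Ratio = ΔV_u / ΔV_c = Sy / S = 0.097 / 5.5 × 10^-5 = 1764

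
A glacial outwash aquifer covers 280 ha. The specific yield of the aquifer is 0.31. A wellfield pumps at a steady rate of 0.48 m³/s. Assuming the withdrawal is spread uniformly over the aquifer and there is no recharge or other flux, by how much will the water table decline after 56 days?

A = 280 ha = 2.8 × 10^6 m²
Q = 0.48 m³/s = 41470 m³/d
ΔV = Q × t = 41470 m³/d × 56 d = 2.322 × 10^6 m³
Δh = ΔV / (Sy × A) = 2.322 × 10^6 / (0.31 × 2.8 × 10^6) = 2.676 m

Δh ≈ 2.68 m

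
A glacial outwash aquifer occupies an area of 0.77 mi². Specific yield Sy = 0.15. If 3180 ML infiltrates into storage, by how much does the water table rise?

Δh ≈ 10.6 m

A = 0.77 mi² = 1.994 × 10^6 m²
ΔV = 3180 ML = 3.18 × 10^6 m³
Δh = ΔV / (Sy × A) = 3.18 × 10^6 m³ / (0.15 × 1.994 × 10^6 m²) = 10.63 m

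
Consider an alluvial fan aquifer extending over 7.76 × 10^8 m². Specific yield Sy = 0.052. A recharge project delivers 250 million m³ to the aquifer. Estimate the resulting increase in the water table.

ΔV = 250 million m³ = 2.5 × 10^8 m³
Δh = ΔV / (Sy × A) = 2.5 × 10^8 m³ / (0.052 × 7.76 × 10^8 m²) = 6.195 m

Δh ≈ 6.2 m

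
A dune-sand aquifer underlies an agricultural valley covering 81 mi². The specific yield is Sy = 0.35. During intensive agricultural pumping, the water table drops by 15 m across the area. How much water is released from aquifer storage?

A = 81 mi² = 2.098 × 10^8 m²
ΔV = Sy × A × Δh = 0.35 × 2.098 × 10^8 m² × 15 m = 1.101 × 10^9 m³

ΔV ≈ 1.1 × 10^9 m³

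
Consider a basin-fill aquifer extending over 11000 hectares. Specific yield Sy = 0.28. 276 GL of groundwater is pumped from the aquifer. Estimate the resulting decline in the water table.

A = 11000 hectares = 1.1 × 10^8 m²
ΔV = 276 GL = 2.76 × 10^8 m³
Δh = ΔV / (Sy × A) = 2.76 × 10^8 m³ / (0.28 × 1.1 × 10^8 m²) = 8.961 m

Δh ≈ 8.96 m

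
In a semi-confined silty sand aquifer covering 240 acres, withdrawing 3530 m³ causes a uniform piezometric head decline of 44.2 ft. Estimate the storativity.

A = 240 acres = 9.712 × 10^5 m²
Δh = 44.2 ft = 13.47 m
S = ΔV / (A × Δh) = 3530 m³ / (9.712 × 10^5 m² × 13.47 m) = 2.698 × 10^-4

S ≈ 2.7 × 10^-4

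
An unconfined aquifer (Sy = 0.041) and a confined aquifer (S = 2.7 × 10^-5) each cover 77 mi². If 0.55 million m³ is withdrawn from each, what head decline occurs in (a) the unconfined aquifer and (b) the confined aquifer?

A = 77 mi² = 1.994 × 10^8 m²
ΔV = 0.55 million m³ = 5.5 × 10^5 m³
Unconfined: Δh_u = ΔV/(Sy·A) = 5.5 × 10^5/(0.041 × 1.994 × 10^8) = 0.06727 m
Confined: Δh_c = ΔV/(S·A) = 5.5 × 10^5/(2.7 × 10^-5 × 1.994 × 10^8) = 102.1 m

Δh_u ≈ 0.0673 m; Δh_c ≈ 102 m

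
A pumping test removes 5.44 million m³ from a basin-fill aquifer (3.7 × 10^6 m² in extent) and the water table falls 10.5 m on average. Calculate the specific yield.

Sy ≈ 0.14

ΔV = 5.44 million m³ = 5.44 × 10^6 m³
Sy = ΔV / (A × Δh) = 5.44 × 10^6 m³ / (3.7 × 10^6 m² × 10.5 m) = 0.14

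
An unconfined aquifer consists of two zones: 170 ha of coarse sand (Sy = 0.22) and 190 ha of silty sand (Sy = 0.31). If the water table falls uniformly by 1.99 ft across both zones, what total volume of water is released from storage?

ΔV ≈ 5.84 × 10^5 m³

A₁ = 170 ha = 1.7 × 10^6 m²; A₂ = 190 ha = 1.9 × 10^6 m²
Δh = 1.99 ft = 0.6066 m
ΔV₁ = 0.22 × 1.7 × 10^6 × 0.6066 = 2.269 × 10^5 m³
ΔV₂ = 0.31 × 1.9 × 10^6 × 0.6066 = 3.573 × 10^5 m³
ΔV = ΔV₁ + ΔV₂ = 5.841 × 10^5 m³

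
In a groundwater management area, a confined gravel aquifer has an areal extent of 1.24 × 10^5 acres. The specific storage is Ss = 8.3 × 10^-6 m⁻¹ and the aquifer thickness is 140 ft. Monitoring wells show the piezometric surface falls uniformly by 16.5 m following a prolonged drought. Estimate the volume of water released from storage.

b = 140 ft = 42.67 m
S = Ss × b = 8.3 × 10^-6 m⁻¹ × 42.67 m = 3.542 × 10^-4
A = 1.24 × 10^5 acres = 5.018 × 10^8 m²
ΔV = S × A × Δh = 3.542 × 10^-4 × 5.018 × 10^8 m² × 16.5 m = 2.933 × 10^6 m³

ΔV ≈ 2.93 × 10^6 m³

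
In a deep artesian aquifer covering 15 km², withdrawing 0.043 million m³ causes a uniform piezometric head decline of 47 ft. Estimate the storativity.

S ≈ 2 × 10^-4

A = 15 km² = 1.5 × 10^7 m²
Δh = 47 ft = 14.33 m
ΔV = 0.043 million m³ = 43000 m³
S = ΔV / (A × Δh) = 43000 m³ / (1.5 × 10^7 m² × 14.33 m) = 2.001 × 10^-4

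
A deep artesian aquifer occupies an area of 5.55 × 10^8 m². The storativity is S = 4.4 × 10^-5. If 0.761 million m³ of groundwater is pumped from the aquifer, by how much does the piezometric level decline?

ΔV = 0.761 million m³ = 7.61 × 10^5 m³
Δh = ΔV / (S × A) = 7.61 × 10^5 m³ / (4.4 × 10^-5 × 5.55 × 10^8 m²) = 31.16 m

Δh ≈ 31.2 m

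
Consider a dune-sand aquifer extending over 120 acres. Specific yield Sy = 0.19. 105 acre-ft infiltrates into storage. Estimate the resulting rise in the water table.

Δh ≈ 1.4 m

A = 120 acres = 4.856 × 10^5 m²
ΔV = 105 acre-ft = 1.295 × 10^5 m³
Δh = ΔV / (Sy × A) = 1.295 × 10^5 m³ / (0.19 × 4.856 × 10^5 m²) = 1.404 m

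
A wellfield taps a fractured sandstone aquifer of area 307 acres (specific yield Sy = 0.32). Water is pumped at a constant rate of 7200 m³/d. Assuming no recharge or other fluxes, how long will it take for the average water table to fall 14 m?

t ≈ 773 days

A = 307 acres = 1.242 × 10^6 m²
ΔV = Sy × A × Δh = 0.32 × 1.242 × 10^6 × 14 = 5.566 × 10^6 m³
t = ΔV / Q = 5.566 × 10^6 m³ / 7200 m³/d = 773 d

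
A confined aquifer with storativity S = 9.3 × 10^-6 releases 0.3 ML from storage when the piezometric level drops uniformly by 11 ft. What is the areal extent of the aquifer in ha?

A ≈ 962 ha

Δh = 11 ft = 3.353 m
ΔV = 0.3 ML = 300 m³
A = ΔV / (S × Δh) = 300 / (9.3 × 10^-6 × 3.353) = 9.621 × 10^6 m²
A = 9.621 × 10^6 m² = 962.1 ha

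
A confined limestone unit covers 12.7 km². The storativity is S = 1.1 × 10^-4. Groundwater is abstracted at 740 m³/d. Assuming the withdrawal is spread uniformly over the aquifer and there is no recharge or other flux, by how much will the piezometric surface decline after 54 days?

Δh ≈ 28.6 m

A = 12.7 km² = 1.27 × 10^7 m²
ΔV = Q × t = 740 m³/d × 54 d = 39960 m³
Δh = ΔV / (S × A) = 39960 / (1.1 × 10^-4 × 1.27 × 10^7) = 28.6 m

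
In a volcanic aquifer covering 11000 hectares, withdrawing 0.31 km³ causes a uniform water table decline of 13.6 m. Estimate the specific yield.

Sy ≈ 0.21

A = 11000 hectares = 1.1 × 10^8 m²
ΔV = 0.31 km³ = 3.1 × 10^8 m³
Sy = ΔV / (A × Δh) = 3.1 × 10^8 m³ / (1.1 × 10^8 m² × 13.6 m) = 0.2072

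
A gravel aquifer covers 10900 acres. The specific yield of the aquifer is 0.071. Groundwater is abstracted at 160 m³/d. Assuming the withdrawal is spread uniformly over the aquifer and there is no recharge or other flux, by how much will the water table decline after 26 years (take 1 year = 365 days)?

Δh ≈ 0.485 m

A = 10900 acres = 4.411 × 10^7 m²
t = 26 years = 9490 d
ΔV = Q × t = 160 m³/d × 9490 d = 1.518 × 10^6 m³
Δh = ΔV / (Sy × A) = 1.518 × 10^6 / (0.071 × 4.411 × 10^7) = 0.4848 m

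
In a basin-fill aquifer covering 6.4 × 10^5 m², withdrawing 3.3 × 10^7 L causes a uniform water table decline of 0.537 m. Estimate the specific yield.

ΔV = 3.3 × 10^7 L = 33000 m³
Sy = ΔV / (A × Δh) = 33000 m³ / (6.4 × 10^5 m² × 0.537 m) = 0.09602

Sy ≈ 0.096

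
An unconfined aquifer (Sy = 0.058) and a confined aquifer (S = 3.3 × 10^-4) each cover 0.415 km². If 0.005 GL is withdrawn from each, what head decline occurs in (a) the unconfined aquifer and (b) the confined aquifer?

Δh_u ≈ 0.208 m; Δh_c ≈ 36.5 m

A = 0.415 km² = 4.15 × 10^5 m²
ΔV = 0.005 GL = 5000 m³
Unconfined: Δh_u = ΔV/(Sy·A) = 5000/(0.058 × 4.15 × 10^5) = 0.2077 m
Confined: Δh_c = ΔV/(S·A) = 5000/(3.3 × 10^-4 × 4.15 × 10^5) = 36.51 m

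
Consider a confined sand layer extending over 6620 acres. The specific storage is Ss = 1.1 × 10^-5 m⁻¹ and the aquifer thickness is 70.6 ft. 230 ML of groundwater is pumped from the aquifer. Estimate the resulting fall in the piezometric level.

b = 70.6 ft = 21.52 m
S = Ss × b = 1.1 × 10^-5 m⁻¹ × 21.52 m = 2.367 × 10^-4
A = 6620 acres = 2.679 × 10^7 m²
ΔV = 230 ML = 2.3 × 10^5 m³
Δh = ΔV / (S × A) = 2.3 × 10^5 m³ / (2.367 × 10^-4 × 2.679 × 10^7 m²) = 36.27 m

Δh ≈ 36.3 m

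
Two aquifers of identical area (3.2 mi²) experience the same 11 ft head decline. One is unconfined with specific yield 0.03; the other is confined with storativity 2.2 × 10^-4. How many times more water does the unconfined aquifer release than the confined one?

A = 3.2 mi² = 8.288 × 10^6 m²
Δh = 11 ft = 3.353 m
Unconfined: ΔV_u = Sy × A × Δh = 0.03 × 8.288 × 10^6 × 3.353 = 8.336 × 10^5 m³
Confined: ΔV_c = S × A × Δh = 2.2 × 10^-4 × 8.288 × 10^6 × 3.353 = 6113 m³
Ratio = ΔV_u / ΔV_c = Sy / S = 0.03 / 2.2 × 10^-4 = 136.4

ΔV_u / ΔV_c ≈ 136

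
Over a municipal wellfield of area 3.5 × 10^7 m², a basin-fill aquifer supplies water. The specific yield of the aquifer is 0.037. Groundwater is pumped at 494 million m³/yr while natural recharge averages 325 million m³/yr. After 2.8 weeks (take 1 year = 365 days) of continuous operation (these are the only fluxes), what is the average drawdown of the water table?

Net abstraction = 494 − 325 = 169 million m³/yr
Q_net = 169 million m³/yr = 4.63 × 10^5 m³/d
t = 2.8 weeks = 19.6 d
ΔV = Q × t = 4.63 × 10^5 m³/d × 19.6 d = 9.075 × 10^6 m³
Δh = ΔV / (Sy × A) = 9.075 × 10^6 / (0.037 × 3.5 × 10^7) = 7.008 m

Δh ≈ 7.01 m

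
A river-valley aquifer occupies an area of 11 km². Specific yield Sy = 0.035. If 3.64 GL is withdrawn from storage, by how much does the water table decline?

Δh ≈ 9.45 m

A = 11 km² = 1.1 × 10^7 m²
ΔV = 3.64 GL = 3.64 × 10^6 m³
Δh = ΔV / (Sy × A) = 3.64 × 10^6 m³ / (0.035 × 1.1 × 10^7 m²) = 9.455 m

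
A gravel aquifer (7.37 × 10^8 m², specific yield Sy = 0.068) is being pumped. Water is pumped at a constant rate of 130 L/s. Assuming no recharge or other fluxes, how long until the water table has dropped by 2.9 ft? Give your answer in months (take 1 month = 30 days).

Δh = 2.9 ft = 0.8839 m
ΔV = Sy × A × Δh = 0.068 × 7.37 × 10^8 × 0.8839 = 4.43 × 10^7 m³
Q = 130 L/s = 11230 m³/d
t = ΔV / Q = 4.43 × 10^7 m³ / 11230 m³/d = 3944 d
t = 3944 d ≈ 131.5 months

t ≈ 131 months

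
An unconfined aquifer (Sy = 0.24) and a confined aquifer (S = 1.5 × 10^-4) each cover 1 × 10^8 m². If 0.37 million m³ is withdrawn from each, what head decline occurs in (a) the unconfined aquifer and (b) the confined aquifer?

Δh_u ≈ 0.0154 m; Δh_c ≈ 24.7 m

ΔV = 0.37 million m³ = 3.7 × 10^5 m³
Unconfined: Δh_u = ΔV/(Sy·A) = 3.7 × 10^5/(0.24 × 1 × 10^8) = 0.01542 m
Confined: Δh_c = ΔV/(S·A) = 3.7 × 10^5/(1.5 × 10^-4 × 1 × 10^8) = 24.67 m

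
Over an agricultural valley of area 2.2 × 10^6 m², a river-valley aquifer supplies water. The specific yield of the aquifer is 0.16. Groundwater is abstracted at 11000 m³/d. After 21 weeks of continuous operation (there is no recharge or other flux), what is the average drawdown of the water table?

t = 21 weeks = 147 d
ΔV = Q × t = 11000 m³/d × 147 d = 1.617 × 10^6 m³
Δh = ΔV / (Sy × A) = 1.617 × 10^6 / (0.16 × 2.2 × 10^6) = 4.594 m

Δh ≈ 4.59 m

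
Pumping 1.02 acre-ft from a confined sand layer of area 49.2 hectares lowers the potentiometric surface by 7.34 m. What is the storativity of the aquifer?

S ≈ 3.5 × 10^-4

A = 49.2 hectares = 4.92 × 10^5 m²
ΔV = 1.02 acre-ft = 1258 m³
S = ΔV / (A × Δh) = 1258 m³ / (4.92 × 10^5 m² × 7.34 m) = 3.484 × 10^-4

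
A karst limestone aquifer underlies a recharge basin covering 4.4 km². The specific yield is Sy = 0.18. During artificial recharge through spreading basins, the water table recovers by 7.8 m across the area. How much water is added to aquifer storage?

ΔV ≈ 6.18 × 10^6 m³

A = 4.4 km² = 4.4 × 10^6 m²
ΔV = Sy × A × Δh = 0.18 × 4.4 × 10^6 m² × 7.8 m = 6.178 × 10^6 m³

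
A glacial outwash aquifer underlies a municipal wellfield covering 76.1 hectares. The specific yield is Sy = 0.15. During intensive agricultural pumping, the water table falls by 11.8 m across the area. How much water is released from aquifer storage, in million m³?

A = 76.1 hectares = 7.61 × 10^5 m²
ΔV = Sy × A × Δh = 0.15 × 7.61 × 10^5 m² × 11.8 m = 1.347 × 10^6 m³
ΔV = 1.347 × 10^6 m³ = 1.347 million m³

ΔV ≈ 1.35 million m³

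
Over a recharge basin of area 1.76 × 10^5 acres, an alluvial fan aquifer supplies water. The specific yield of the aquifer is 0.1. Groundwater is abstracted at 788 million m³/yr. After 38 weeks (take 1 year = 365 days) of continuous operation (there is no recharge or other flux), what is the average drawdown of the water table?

A = 1.76 × 10^5 acres = 7.122 × 10^8 m²
Q = 788 million m³/yr = 2.159 × 10^6 m³/d
t = 38 weeks = 266 d
ΔV = Q × t = 2.159 × 10^6 m³/d × 266 d = 5.743 × 10^8 m³
Δh = ΔV / (Sy × A) = 5.743 × 10^8 / (0.1 × 7.122 × 10^8) = 8.063 m

Δh ≈ 8.06 m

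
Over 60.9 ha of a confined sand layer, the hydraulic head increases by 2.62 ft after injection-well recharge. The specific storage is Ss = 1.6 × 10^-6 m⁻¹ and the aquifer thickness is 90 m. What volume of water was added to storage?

ΔV ≈ 70 m³

S = Ss × b = 1.6 × 10^-6 m⁻¹ × 90 m = 1.44 × 10^-4
A = 60.9 ha = 6.09 × 10^5 m²
Δh = 2.62 ft = 0.7986 m
ΔV = S × A × Δh = 1.44 × 10^-4 × 6.09 × 10^5 m² × 0.7986 m = 70.03 m³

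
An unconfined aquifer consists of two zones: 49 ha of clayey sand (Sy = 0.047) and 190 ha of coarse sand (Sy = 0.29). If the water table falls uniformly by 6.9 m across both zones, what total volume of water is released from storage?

ΔV ≈ 3.96 × 10^6 m³

A₁ = 49 ha = 4.9 × 10^5 m²; A₂ = 190 ha = 1.9 × 10^6 m²
ΔV₁ = 0.047 × 4.9 × 10^5 × 6.9 = 1.589 × 10^5 m³
ΔV₂ = 0.29 × 1.9 × 10^6 × 6.9 = 3.802 × 10^6 m³
ΔV = ΔV₁ + ΔV₂ = 3.961 × 10^6 m³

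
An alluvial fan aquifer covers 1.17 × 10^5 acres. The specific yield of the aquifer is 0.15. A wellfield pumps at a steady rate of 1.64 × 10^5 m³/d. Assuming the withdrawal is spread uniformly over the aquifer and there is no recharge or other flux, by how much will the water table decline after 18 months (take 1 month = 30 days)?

A = 1.17 × 10^5 acres = 4.735 × 10^8 m²
t = 18 months = 540 d
ΔV = Q × t = 1.64 × 10^5 m³/d × 540 d = 8.856 × 10^7 m³
Δh = ΔV / (Sy × A) = 8.856 × 10^7 / (0.15 × 4.735 × 10^8) = 1.247 m

Δh ≈ 1.25 m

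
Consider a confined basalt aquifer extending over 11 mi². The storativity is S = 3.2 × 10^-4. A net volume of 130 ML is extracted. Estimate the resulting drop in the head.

Δh ≈ 14.3 m

A = 11 mi² = 2.849 × 10^7 m²
ΔV = 130 ML = 1.3 × 10^5 m³
Δh = ΔV / (S × A) = 1.3 × 10^5 m³ / (3.2 × 10^-4 × 2.849 × 10^7 m²) = 14.26 m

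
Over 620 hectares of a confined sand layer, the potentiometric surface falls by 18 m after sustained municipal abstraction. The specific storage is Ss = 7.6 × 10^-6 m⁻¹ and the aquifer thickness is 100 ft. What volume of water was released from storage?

b = 100 ft = 30.48 m
S = Ss × b = 7.6 × 10^-6 m⁻¹ × 30.48 m = 2.316 × 10^-4
A = 620 hectares = 6.2 × 10^6 m²
ΔV = S × A × Δh = 2.316 × 10^-4 × 6.2 × 10^6 m² × 18 m = 25850 m³

ΔV ≈ 25900 m³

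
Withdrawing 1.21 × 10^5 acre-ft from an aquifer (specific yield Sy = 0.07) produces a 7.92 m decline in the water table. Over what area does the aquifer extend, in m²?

A ≈ 2.69 × 10^8 m²

ΔV = 1.21 × 10^5 acre-ft = 1.493 × 10^8 m³
A = ΔV / (Sy × Δh) = 1.493 × 10^8 / (0.07 × 7.92) = 2.692 × 10^8 m²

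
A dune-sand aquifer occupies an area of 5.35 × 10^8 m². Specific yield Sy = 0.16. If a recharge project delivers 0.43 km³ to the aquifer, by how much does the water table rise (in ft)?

ΔV = 0.43 km³ = 4.3 × 10^8 m³
Δh = ΔV / (Sy × A) = 4.3 × 10^8 m³ / (0.16 × 5.35 × 10^8 m²) = 5.023 m
Δh = 5.023 m = 16.48 ft

Δh ≈ 16.5 ft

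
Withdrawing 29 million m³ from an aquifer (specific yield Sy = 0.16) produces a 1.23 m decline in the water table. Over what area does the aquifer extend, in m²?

A ≈ 1.47 × 10^8 m²

ΔV = 29 million m³ = 2.9 × 10^7 m³
A = ΔV / (Sy × Δh) = 2.9 × 10^7 / (0.16 × 1.23) = 1.474 × 10^8 m²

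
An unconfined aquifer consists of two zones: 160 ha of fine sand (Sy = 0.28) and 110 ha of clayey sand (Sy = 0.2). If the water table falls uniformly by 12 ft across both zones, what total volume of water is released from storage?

A₁ = 160 ha = 1.6 × 10^6 m²; A₂ = 110 ha = 1.1 × 10^6 m²
Δh = 12 ft = 3.658 m
ΔV₁ = 0.28 × 1.6 × 10^6 × 3.658 = 1.639 × 10^6 m³
ΔV₂ = 0.2 × 1.1 × 10^6 × 3.658 = 8.047 × 10^5 m³
ΔV = ΔV₁ + ΔV₂ = 2.443 × 10^6 m³

ΔV ≈ 2.44 × 10^6 m³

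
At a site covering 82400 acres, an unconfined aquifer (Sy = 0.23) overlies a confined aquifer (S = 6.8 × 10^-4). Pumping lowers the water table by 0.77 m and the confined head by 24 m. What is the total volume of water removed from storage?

A = 82400 acres = 3.335 × 10^8 m²
Unconfined: ΔV_u = Sy × A × Δh_u = 0.23 × 3.335 × 10^8 × 0.77 = 5.906 × 10^7 m³
Confined: ΔV_c = S × A × Δh_c = 6.8 × 10^-4 × 3.335 × 10^8 × 24 = 5.442 × 10^6 m³
Total ΔV = 5.906 × 10^7 + 5.442 × 10^6 = 6.45 × 10^7 m³

ΔV ≈ 6.45 × 10^7 m³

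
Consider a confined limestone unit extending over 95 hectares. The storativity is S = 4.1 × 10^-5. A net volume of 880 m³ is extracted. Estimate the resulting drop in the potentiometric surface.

A = 95 hectares = 9.5 × 10^5 m²
Δh = ΔV / (S × A) = 880 m³ / (4.1 × 10^-5 × 9.5 × 10^5 m²) = 22.59 m

Δh ≈ 22.6 m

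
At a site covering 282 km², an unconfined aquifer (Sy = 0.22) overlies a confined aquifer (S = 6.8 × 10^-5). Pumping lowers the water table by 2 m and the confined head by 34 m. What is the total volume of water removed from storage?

A = 282 km² = 2.82 × 10^8 m²
Unconfined: ΔV_u = Sy × A × Δh_u = 0.22 × 2.82 × 10^8 × 2 = 1.241 × 10^8 m³
Confined: ΔV_c = S × A × Δh_c = 6.8 × 10^-5 × 2.82 × 10^8 × 34 = 6.52 × 10^5 m³
Total ΔV = 1.241 × 10^8 + 6.52 × 10^5 = 1.247 × 10^8 m³

ΔV ≈ 1.25 × 10^8 m³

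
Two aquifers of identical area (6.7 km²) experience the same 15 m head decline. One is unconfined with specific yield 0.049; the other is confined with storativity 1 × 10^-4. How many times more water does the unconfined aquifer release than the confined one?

ΔV_u / ΔV_c ≈ 490

A = 6.7 km² = 6.7 × 10^6 m²
Unconfined: ΔV_u = Sy × A × Δh = 0.049 × 6.7 × 10^6 × 15 = 4.925 × 10^6 m³
Confined: ΔV_c = S × A × Δh = 1 × 10^-4 × 6.7 × 10^6 × 15 = 10050 m³
Ratio = ΔV_u / ΔV_c = Sy / S = 0.049 / 1 × 10^-4 = 490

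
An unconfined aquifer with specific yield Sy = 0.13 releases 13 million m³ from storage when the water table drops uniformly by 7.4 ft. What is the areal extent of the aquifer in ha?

Δh = 7.4 ft = 2.256 m
ΔV = 13 million m³ = 1.3 × 10^7 m³
A = ΔV / (Sy × Δh) = 1.3 × 10^7 / (0.13 × 2.256) = 4.434 × 10^7 m²
A = 4.434 × 10^7 m² = 4434 ha

A ≈ 4430 ha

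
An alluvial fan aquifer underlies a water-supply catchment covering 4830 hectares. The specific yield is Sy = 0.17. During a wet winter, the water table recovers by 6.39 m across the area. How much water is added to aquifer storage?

ΔV ≈ 5.25 × 10^7 m³

A = 4830 hectares = 4.83 × 10^7 m²
ΔV = Sy × A × Δh = 0.17 × 4.83 × 10^7 m² × 6.39 m = 5.247 × 10^7 m³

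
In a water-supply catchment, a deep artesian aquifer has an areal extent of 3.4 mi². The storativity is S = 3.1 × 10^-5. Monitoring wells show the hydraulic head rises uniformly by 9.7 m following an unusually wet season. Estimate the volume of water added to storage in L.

ΔV ≈ 2.65 × 10^6 L

A = 3.4 mi² = 8.806 × 10^6 m²
ΔV = S × A × Δh = 3.1 × 10^-5 × 8.806 × 10^6 m² × 9.7 m = 2648 m³
ΔV = 2648 m³ = 2.648 × 10^6 L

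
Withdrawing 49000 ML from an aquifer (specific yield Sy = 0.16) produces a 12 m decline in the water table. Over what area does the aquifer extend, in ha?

ΔV = 49000 ML = 4.9 × 10^7 m³
A = ΔV / (Sy × Δh) = 4.9 × 10^7 / (0.16 × 12) = 2.552 × 10^7 m²
A = 2.552 × 10^7 m² = 2552 ha

A ≈ 2550 ha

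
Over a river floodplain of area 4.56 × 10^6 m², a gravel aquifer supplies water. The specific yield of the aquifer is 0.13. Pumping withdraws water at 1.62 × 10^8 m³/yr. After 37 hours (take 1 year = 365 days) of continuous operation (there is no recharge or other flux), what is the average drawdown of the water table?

Q = 1.62 × 10^8 m³/yr = 4.438 × 10^5 m³/d
t = 37 hours = 1.542 d
ΔV = Q × t = 4.438 × 10^5 m³/d × 1.542 d = 6.842 × 10^5 m³
Δh = ΔV / (Sy × A) = 6.842 × 10^5 / (0.13 × 4.56 × 10^6) = 1.154 m

Δh ≈ 1.15 m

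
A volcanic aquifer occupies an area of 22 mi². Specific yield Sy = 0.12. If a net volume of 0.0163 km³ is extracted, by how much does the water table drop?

Δh ≈ 2.38 m

A = 22 mi² = 5.698 × 10^7 m²
ΔV = 0.0163 km³ = 1.63 × 10^7 m³
Δh = ΔV / (Sy × A) = 1.63 × 10^7 m³ / (0.12 × 5.698 × 10^7 m²) = 2.384 m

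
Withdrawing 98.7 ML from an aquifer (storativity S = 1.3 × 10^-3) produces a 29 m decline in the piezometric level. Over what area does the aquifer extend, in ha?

ΔV = 98.7 ML = 98700 m³
A = ΔV / (S × Δh) = 98700 / (0.0013 × 29) = 2.618 × 10^6 m²
A = 2.618 × 10^6 m² = 261.8 ha

A ≈ 262 ha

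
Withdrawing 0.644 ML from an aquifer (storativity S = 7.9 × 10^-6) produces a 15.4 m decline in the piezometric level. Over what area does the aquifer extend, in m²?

A ≈ 5.29 × 10^6 m²

ΔV = 0.644 ML = 644 m³
A = ΔV / (S × Δh) = 644 / (7.9 × 10^-6 × 15.4) = 5.293 × 10^6 m²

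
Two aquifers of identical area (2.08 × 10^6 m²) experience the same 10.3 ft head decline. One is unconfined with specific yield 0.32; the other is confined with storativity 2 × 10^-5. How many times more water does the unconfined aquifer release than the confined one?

Δh = 10.3 ft = 3.139 m
Unconfined: ΔV_u = Sy × A × Δh = 0.32 × 2.08 × 10^6 × 3.139 = 2.09 × 10^6 m³
Confined: ΔV_c = S × A × Δh = 2 × 10^-5 × 2.08 × 10^6 × 3.139 = 130.6 m³
Ratio = ΔV_u / ΔV_c = Sy / S = 0.32 / 2 × 10^-5 = 16000

ΔV_u / ΔV_c ≈ 16000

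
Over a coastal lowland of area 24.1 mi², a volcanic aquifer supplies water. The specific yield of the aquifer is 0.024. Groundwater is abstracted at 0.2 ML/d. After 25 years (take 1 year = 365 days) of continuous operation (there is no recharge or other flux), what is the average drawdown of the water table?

A = 24.1 mi² = 6.242 × 10^7 m²
Q = 0.2 ML/d = 200 m³/d
t = 25 years = 9125 d
ΔV = Q × t = 200 m³/d × 9125 d = 1.825 × 10^6 m³
Δh = ΔV / (Sy × A) = 1.825 × 10^6 / (0.024 × 6.242 × 10^7) = 1.218 m

Δh ≈ 1.22 m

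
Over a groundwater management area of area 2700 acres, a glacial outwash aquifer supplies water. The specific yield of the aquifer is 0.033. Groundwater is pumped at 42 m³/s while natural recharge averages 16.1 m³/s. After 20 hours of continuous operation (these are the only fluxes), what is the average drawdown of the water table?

A = 2700 acres = 1.093 × 10^7 m²
Net abstraction = 42 − 16.1 = 25.9 m³/s
Q_net = 25.9 m³/s = 2.238 × 10^6 m³/d
t = 20 hours = 0.8333 d
ΔV = Q × t = 2.238 × 10^6 m³/d × 0.8333 d = 1.865 × 10^6 m³
Δh = ΔV / (Sy × A) = 1.865 × 10^6 / (0.033 × 1.093 × 10^7) = 5.172 m

Δh ≈ 5.17 m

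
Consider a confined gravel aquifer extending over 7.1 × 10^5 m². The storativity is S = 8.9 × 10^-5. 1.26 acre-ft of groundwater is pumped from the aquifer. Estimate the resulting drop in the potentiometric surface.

Δh ≈ 24.6 m

ΔV = 1.26 acre-ft = 1554 m³
Δh = ΔV / (S × A) = 1554 m³ / (8.9 × 10^-5 × 7.1 × 10^5 m²) = 24.6 m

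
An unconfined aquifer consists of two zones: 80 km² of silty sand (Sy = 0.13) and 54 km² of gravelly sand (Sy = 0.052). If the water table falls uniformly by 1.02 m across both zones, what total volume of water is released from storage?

A₁ = 80 km² = 8 × 10^7 m²; A₂ = 54 km² = 5.4 × 10^7 m²
ΔV₁ = 0.13 × 8 × 10^7 × 1.02 = 1.061 × 10^7 m³
ΔV₂ = 0.052 × 5.4 × 10^7 × 1.02 = 2.864 × 10^6 m³
ΔV = ΔV₁ + ΔV₂ = 1.347 × 10^7 m³

ΔV ≈ 1.35 × 10^7 m³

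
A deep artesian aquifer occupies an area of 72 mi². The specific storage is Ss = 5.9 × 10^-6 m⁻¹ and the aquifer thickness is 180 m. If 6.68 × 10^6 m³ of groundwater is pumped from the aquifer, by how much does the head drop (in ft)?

S = Ss × b = 5.9 × 10^-6 m⁻¹ × 180 m = 1.062 × 10^-3
A = 72 mi² = 1.865 × 10^8 m²
Δh = ΔV / (S × A) = 6.68 × 10^6 m³ / (0.001062 × 1.865 × 10^8 m²) = 33.73 m
Δh = 33.73 m = 110.7 ft

Δh ≈ 111 ft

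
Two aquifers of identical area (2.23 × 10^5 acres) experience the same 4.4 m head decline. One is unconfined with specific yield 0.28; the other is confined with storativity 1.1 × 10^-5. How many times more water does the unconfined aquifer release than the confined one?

A = 2.23 × 10^5 acres = 9.024 × 10^8 m²
Unconfined: ΔV_u = Sy × A × Δh = 0.28 × 9.024 × 10^8 × 4.4 = 1.112 × 10^9 m³
Confined: ΔV_c = S × A × Δh = 1.1 × 10^-5 × 9.024 × 10^8 × 4.4 = 43680 m³
Ratio = ΔV_u / ΔV_c = Sy / S = 0.28 / 1.1 × 10^-5 = 25450

ΔV_u / ΔV_c ≈ 25500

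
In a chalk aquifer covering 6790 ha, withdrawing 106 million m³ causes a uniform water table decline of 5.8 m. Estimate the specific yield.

A = 6790 ha = 6.79 × 10^7 m²
ΔV = 106 million m³ = 1.06 × 10^8 m³
Sy = ΔV / (A × Δh) = 1.06 × 10^8 m³ / (6.79 × 10^7 m² × 5.8 m) = 0.2692

Sy ≈ 0.27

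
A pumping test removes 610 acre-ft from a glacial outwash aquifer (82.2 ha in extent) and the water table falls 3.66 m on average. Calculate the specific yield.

A = 82.2 ha = 8.22 × 10^5 m²
ΔV = 610 acre-ft = 7.524 × 10^5 m³
Sy = ΔV / (A × Δh) = 7.524 × 10^5 m³ / (8.22 × 10^5 m² × 3.66 m) = 0.2501

Sy ≈ 0.25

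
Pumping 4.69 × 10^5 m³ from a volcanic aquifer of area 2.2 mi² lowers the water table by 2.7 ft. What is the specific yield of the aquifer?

Sy ≈ 0.1

A = 2.2 mi² = 5.698 × 10^6 m²
Δh = 2.7 ft = 0.823 m
Sy = ΔV / (A × Δh) = 4.69 × 10^5 m³ / (5.698 × 10^6 m² × 0.823 m) = 0.1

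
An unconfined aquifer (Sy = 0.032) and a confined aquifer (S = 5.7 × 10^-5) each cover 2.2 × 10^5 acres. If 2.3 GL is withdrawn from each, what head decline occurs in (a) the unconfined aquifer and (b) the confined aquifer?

Δh_u ≈ 0.0807 m; Δh_c ≈ 45.3 m

A = 2.2 × 10^5 acres = 8.903 × 10^8 m²
ΔV = 2.3 GL = 2.3 × 10^6 m³
Unconfined: Δh_u = ΔV/(Sy·A) = 2.3 × 10^6/(0.032 × 8.903 × 10^8) = 0.08073 m
Confined: Δh_c = ΔV/(S·A) = 2.3 × 10^6/(5.7 × 10^-5 × 8.903 × 10^8) = 45.32 m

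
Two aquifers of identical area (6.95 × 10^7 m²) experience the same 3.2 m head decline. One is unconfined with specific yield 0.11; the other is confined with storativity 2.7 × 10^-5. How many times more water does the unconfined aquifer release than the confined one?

ΔV_u / ΔV_c ≈ 4070

Unconfined: ΔV_u = Sy × A × Δh = 0.11 × 6.95 × 10^7 × 3.2 = 2.446 × 10^7 m³
Confined: ΔV_c = S × A × Δh = 2.7 × 10^-5 × 6.95 × 10^7 × 3.2 = 6005 m³
Ratio = ΔV_u / ΔV_c = Sy / S = 0.11 / 2.7 × 10^-5 = 4074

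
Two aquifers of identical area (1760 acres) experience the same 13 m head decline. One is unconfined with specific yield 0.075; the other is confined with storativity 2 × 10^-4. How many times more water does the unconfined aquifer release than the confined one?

ΔV_u / ΔV_c ≈ 375

A = 1760 acres = 7.122 × 10^6 m²
Unconfined: ΔV_u = Sy × A × Δh = 0.075 × 7.122 × 10^6 × 13 = 6.944 × 10^6 m³
Confined: ΔV_c = S × A × Δh = 2 × 10^-4 × 7.122 × 10^6 × 13 = 18520 m³
Ratio = ΔV_u / ΔV_c = Sy / S = 0.075 / 2 × 10^-4 = 375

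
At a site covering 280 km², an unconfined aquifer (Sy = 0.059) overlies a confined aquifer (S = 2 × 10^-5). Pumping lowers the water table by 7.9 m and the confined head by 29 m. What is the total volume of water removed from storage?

A = 280 km² = 2.8 × 10^8 m²
Unconfined: ΔV_u = Sy × A × Δh_u = 0.059 × 2.8 × 10^8 × 7.9 = 1.305 × 10^8 m³
Confined: ΔV_c = S × A × Δh_c = 2 × 10^-5 × 2.8 × 10^8 × 29 = 1.624 × 10^5 m³
Total ΔV = 1.305 × 10^8 + 1.624 × 10^5 = 1.307 × 10^8 m³

ΔV ≈ 1.31 × 10^8 m³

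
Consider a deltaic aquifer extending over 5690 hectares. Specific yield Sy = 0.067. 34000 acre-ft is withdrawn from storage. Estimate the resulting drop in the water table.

A = 5690 hectares = 5.69 × 10^7 m²
ΔV = 34000 acre-ft = 4.194 × 10^7 m³
Δh = ΔV / (Sy × A) = 4.194 × 10^7 m³ / (0.067 × 5.69 × 10^7 m²) = 11 m

Δh ≈ 11 m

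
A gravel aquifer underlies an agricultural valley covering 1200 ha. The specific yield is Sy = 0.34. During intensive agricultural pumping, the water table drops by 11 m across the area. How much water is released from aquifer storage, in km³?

ΔV ≈ 0.0449 km³

A = 1200 ha = 1.2 × 10^7 m²
ΔV = Sy × A × Δh = 0.34 × 1.2 × 10^7 m² × 11 m = 4.488 × 10^7 m³
ΔV = 4.488 × 10^7 m³ = 0.04488 km³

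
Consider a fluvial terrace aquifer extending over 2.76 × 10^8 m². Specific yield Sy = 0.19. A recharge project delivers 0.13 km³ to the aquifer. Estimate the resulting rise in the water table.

ΔV = 0.13 km³ = 1.3 × 10^8 m³
Δh = ΔV / (Sy × A) = 1.3 × 10^8 m³ / (0.19 × 2.76 × 10^8 m²) = 2.479 m

Δh ≈ 2.48 m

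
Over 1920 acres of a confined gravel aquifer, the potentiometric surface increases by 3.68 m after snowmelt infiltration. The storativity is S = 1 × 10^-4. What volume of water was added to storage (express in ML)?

ΔV ≈ 2.86 ML

A = 1920 acres = 7.77 × 10^6 m²
ΔV = S × A × Δh = 1 × 10^-4 × 7.77 × 10^6 m² × 3.68 m = 2859 m³
ΔV = 2859 m³ = 2.859 ML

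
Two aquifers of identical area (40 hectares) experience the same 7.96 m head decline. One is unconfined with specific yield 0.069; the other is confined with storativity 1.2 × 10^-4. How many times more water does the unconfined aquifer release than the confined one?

A = 40 hectares = 4 × 10^5 m²
Unconfined: ΔV_u = Sy × A × Δh = 0.069 × 4 × 10^5 × 7.96 = 2.197 × 10^5 m³
Confined: ΔV_c = S × A × Δh = 1.2 × 10^-4 × 4 × 10^5 × 7.96 = 382.1 m³
Ratio = ΔV_u / ΔV_c = Sy / S = 0.069 / 1.2 × 10^-4 = 575

ΔV_u / ΔV_c ≈ 575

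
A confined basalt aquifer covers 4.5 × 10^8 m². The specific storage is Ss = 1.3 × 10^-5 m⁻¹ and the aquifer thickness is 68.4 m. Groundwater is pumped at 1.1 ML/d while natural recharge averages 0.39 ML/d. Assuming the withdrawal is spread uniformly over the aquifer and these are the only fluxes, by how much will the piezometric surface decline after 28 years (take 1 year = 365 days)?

Δh ≈ 18.1 m

S = Ss × b = 1.3 × 10^-5 m⁻¹ × 68.4 m = 8.892 × 10^-4
Net abstraction = 1.1 − 0.39 = 0.71 ML/d
Q_net = 0.71 ML/d = 710 m³/d
t = 28 years = 10220 d
ΔV = Q × t = 710 m³/d × 10220 d = 7.256 × 10^6 m³
Δh = ΔV / (S × A) = 7.256 × 10^6 / (8.892 × 10^-4 × 4.5 × 10^8) = 18.13 m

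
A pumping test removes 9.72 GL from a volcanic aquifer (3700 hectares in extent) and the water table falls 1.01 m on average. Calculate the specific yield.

Sy ≈ 0.26

A = 3700 hectares = 3.7 × 10^7 m²
ΔV = 9.72 GL = 9.72 × 10^6 m³
Sy = ΔV / (A × Δh) = 9.72 × 10^6 m³ / (3.7 × 10^7 m² × 1.01 m) = 0.2601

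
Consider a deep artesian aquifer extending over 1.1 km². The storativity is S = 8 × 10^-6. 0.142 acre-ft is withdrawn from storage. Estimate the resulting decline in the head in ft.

Δh ≈ 65.3 ft

A = 1.1 km² = 1.1 × 10^6 m²
ΔV = 0.142 acre-ft = 175.2 m³
Δh = ΔV / (S × A) = 175.2 m³ / (8 × 10^-6 × 1.1 × 10^6 m²) = 19.9 m
Δh = 19.9 m = 65.3 ft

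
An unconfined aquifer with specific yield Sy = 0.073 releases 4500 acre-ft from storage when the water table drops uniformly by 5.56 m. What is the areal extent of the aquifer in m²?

A ≈ 1.37 × 10^7 m²

ΔV = 4500 acre-ft = 5.551 × 10^6 m³
A = ΔV / (Sy × Δh) = 5.551 × 10^6 / (0.073 × 5.56) = 1.368 × 10^7 m²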